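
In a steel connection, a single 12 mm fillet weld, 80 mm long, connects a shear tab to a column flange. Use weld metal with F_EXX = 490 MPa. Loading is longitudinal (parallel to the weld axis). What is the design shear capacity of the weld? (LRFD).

Effective throat t_e = 0.707 × 12 = 8.484 mm.
Total length L = 80 mm; A_we = 8.484 × 80 = 678.7 mm².
F_nw = 0.6 F_EXX = 0.6 × 490 = 294 MPa.
φR_n = 0.75 × 294 × 678.7 × 10⁻³ = 149.7 kN.

φR_n ≈ 150 kN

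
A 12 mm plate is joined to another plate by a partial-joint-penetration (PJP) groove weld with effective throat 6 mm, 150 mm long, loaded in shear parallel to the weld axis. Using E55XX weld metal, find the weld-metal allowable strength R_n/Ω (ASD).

E55XX → F_EXX = 550 MPa.
Effective throat (given) t_e = 6 mm.
A_we = 6 × 150 = 900 mm².
F_nw = 0.6 F_EXX = 330 MPa.
R_n/Ω = (330 × 900) / 2.0 × 10⁻³ = 148.5 kN.

R_n/Ω ≈ 148 kN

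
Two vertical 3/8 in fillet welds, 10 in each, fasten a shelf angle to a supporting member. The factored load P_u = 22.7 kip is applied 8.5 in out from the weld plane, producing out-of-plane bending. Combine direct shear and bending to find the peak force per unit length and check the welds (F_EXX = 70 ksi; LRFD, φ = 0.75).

f_max ≈ 5.9 kip/in; adequate

L_w = 2 × 10 = 20 in; section modulus (unit throat) S = 2 × L²/6 = 33.33 in².
Direct shear f_v = P/L_w = 22.7/20 = 1.135 kip/in.
Moment M = P × e = 22.7 × 8.5 = 192.95 kip·in; bending f_b = M/S = 5.788 kip/in.
f_max = √(f_v² + f_b²) = √(1.135² + 5.788²) = 5.899 kip/in.
φr_n = 0.75 × 0.6 × 70 × (0.707 × 0.375) = 8.351 kip/in → adequate.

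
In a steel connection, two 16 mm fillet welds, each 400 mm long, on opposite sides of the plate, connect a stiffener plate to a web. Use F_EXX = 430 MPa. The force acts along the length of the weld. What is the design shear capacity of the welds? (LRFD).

Effective throat t_e = 0.707 × 16 = 11.31 mm.
Total length L = 800 mm; A_we = 11.31 × 800 = 9050 mm².
F_nw = 0.6 F_EXX = 0.6 × 430 = 258 MPa.
φR_n = 0.75 × 258 × 9050 × 10⁻³ = 1751 kN.

φR_n ≈ 1750 kN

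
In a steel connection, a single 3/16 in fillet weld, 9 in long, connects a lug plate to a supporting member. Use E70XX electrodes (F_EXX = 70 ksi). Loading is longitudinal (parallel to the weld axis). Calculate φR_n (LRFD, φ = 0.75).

Effective throat t_e = 0.707 × 0.1875 = 0.1326 in.
Total length L = 9 in; A_we = 0.1326 × 9 = 1.193 in².
F_nw = 0.6 F_EXX = 0.6 × 70 = 42 ksi.
φR_n = 0.75 × 42 × 1.193 = 37.58 kips.

φR_n ≈ 37.6 kips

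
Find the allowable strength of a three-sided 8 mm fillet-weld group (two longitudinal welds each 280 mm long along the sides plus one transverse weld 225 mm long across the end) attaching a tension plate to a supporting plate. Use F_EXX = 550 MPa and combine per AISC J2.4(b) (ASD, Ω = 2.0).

R_n/Ω ≈ 759 kN

t_e = 0.707 × 8 = 5.656 mm.
R_nwl = 0.6 × 550 × 5.656 × 560 × 10⁻³ = 1045 kN (longitudinal, 2 welds).
R_nwt = 0.6 × 550 × 5.656 × 225 × 10⁻³ = 420 kN (transverse, base value).
(i) R_nwl + R_nwt = 1465 kN; (ii) 0.85 R_nwl + 1.5 R_nwt = 1518 kN.
R_n = max = 1518 kN [governs: (ii)]; R_n/Ω = 759.2 kN.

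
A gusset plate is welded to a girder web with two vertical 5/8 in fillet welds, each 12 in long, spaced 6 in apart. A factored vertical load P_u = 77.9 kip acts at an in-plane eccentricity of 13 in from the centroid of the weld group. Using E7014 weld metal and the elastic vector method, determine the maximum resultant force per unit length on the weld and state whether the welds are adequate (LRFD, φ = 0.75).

f_max ≈ 15.2 kip/in; NOT adequate

E70XX → F_EXX = 70 ksi.
Total weld length L_w = 24 in. Treat welds as unit-width lines.
Polar moment about centroid: J = 2[d³/12 + d(b/2)²] = 2[12³/12 + 12×3²] = 504 in³.
Direct shear f_v = P/L_w = 77.9 / 24 = 3.246 kip/in (vertical).
Torsion M = P·e = 77.9 × 13 = 1012.7 kip·in.
Critical point at (x, y) = (3, 6) from centroid. f_tx = M·y/J = 12.06 kip/in; f_ty = M·x/J = 6.028 kip/in.
Resultant f_max = √[f_tx² + (f_v + f_ty)²] = √[12.06² + (3.246 + 6.028)²] = 15.21 kip/in.
Capacity per unit length: φr_n = 0.75 × 0.6 × 70 × (0.707 × 0.625) = 13.92 kip/in.
15.21 > 13.92 → NOT adequate.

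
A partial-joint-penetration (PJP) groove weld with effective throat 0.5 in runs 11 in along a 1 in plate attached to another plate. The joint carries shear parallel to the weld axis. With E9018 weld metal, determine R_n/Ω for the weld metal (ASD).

E90XX → F_EXX = 90 ksi.
Effective throat (given) t_e = 0.5 in.
A_we = 0.5 × 11 = 5.5 in².
F_nw = 0.6 F_EXX = 54 ksi.
R_n/Ω = (54 × 5.5) / 2.0 = 148.5 kips.

R_n/Ω ≈ 148 kips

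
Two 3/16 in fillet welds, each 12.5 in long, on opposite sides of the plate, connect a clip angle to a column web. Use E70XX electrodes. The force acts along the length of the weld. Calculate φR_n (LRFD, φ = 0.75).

E70XX → F_EXX = 70 ksi.
Effective throat t_e = 0.707 × 0.1875 = 0.1326 in.
Total length L = 25 in; A_we = 0.1326 × 25 = 3.314 in².
F_nw = 0.6 F_EXX = 0.6 × 70 = 42 ksi.
φR_n = 0.75 × 42 × 3.314 = 104.4 kips.

φR_n ≈ 104 kips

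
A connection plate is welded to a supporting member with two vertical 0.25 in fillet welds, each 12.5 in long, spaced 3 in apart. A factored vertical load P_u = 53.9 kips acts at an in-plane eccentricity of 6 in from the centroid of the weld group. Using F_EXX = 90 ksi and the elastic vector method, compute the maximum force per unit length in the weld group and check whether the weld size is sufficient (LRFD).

f_max ≈ 6.31 kip/in; adequate

Total weld length L_w = 25 in. Treat welds as unit-width lines.
Polar moment about centroid: J = 2[d³/12 + d(b/2)²] = 2[12.5³/12 + 12.5×1.5²] = 381.8 in³.
Direct shear f_v = P/L_w = 53.9 / 25 = 2.156 kip/in (vertical).
Torsion M = P·e = 53.9 × 6 = 323.4 kip·in.
Critical point at (x, y) = (1.5, 6.25) from centroid. f_tx = M·y/J = 5.294 kip/in; f_ty = M·x/J = 1.271 kip/in.
Resultant f_max = √[f_tx² + (f_v + f_ty)²] = √[5.294² + (2.156 + 1.271)²] = 6.307 kip/in.
Capacity per unit length: φr_n = 0.75 × 0.6 × 90 × (0.707 × 0.25) = 7.158 kip/in.
6.307 ≤ 7.158 → adequate.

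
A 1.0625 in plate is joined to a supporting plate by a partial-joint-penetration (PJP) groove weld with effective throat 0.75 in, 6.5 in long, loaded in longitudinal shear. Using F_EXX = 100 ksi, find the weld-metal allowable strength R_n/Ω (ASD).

R_n/Ω ≈ 146 kip

Effective throat (given) t_e = 0.75 in.
A_we = 0.75 × 6.5 = 4.875 in².
F_nw = 0.6 F_EXX = 60 ksi.
R_n/Ω = (60 × 4.875) / 2.0 = 146.2 kip.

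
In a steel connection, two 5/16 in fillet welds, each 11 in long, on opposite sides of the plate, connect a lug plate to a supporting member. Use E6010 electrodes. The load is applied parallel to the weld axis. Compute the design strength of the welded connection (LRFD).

E60XX → F_EXX = 60 ksi.
Effective throat t_e = 0.707 × 0.3125 = 0.2209 in.
Total length L = 22 in; A_we = 0.2209 × 22 = 4.861 in².
F_nw = 0.6 F_EXX = 0.6 × 60 = 36 ksi.
φR_n = 0.75 × 36 × 4.861 = 131.2 kips.

φR_n ≈ 131 kips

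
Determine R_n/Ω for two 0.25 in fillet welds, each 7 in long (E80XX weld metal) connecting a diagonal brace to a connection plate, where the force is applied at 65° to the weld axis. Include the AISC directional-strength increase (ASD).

E80XX → F_EXX = 80 ksi.
t_e = 0.707 × 0.25 = 0.1767 in; A_we = 0.1767 × 14 = 2.474 in².
Directional factor: 1.0 + 0.5 sin^1.5(65°) = 1.431.
F_nw = 0.6 × 80 × 1.431 = 68.71 ksi.
R_n/Ω = (68.71 × 2.474) / 2.0 = 85.01 kip.

R_n/Ω ≈ 85 kip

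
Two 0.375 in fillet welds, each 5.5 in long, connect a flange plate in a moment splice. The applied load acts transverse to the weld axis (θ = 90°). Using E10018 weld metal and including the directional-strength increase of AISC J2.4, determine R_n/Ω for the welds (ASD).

E100XX → F_EXX = 100 ksi.
t_e = 0.707 × 0.375 = 0.2651 in; A_we = 0.2651 × 11 = 2.916 in².
Directional factor: 1.0 + 0.5 sin^1.5(90°) = 1.5.
F_nw = 0.6 × 100 × 1.5 = 90 ksi.
R_n/Ω = (90 × 2.916) / 2.0 = 131.2 kip.

R_n/Ω ≈ 131 kip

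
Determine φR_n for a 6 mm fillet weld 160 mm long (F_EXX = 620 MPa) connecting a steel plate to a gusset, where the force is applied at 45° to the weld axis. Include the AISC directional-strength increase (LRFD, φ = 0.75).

φR_n ≈ 246 kN

t_e = 0.707 × 6 = 4.242 mm; A_we = 4.242 × 160 = 678.7 mm².
Directional factor: 1.0 + 0.5 sin^1.5(45°) = 1.297.
F_nw = 0.6 × 620 × 1.297 = 482.6 MPa.
φR_n = 0.75 × 482.6 × 678.7 × 10⁻³ = 245.7 kN.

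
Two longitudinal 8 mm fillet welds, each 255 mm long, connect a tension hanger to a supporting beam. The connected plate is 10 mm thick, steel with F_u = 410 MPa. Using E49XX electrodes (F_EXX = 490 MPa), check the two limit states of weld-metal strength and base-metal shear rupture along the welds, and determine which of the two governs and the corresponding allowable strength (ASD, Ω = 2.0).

t_e = 0.707 × 8 = 5.656 mm; L = 510 mm.
Weld metal: R_n/Ω = (1/2.0) × 0.6 × 490 × 5.656 × 510 × 10⁻³ = 424 kN.
Base metal (shear rupture): R_n/Ω = (1/2.0) × 0.6 × 410 × 10 × 510 × 10⁻³ = 627.3 kN.
Governing: weld metal.

R_n/Ω ≈ 424 kN (weld metal governs)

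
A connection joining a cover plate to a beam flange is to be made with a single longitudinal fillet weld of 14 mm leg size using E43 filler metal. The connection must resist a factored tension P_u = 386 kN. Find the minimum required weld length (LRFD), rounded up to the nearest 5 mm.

E43XX → F_EXX = 430 MPa.
Throat t_e = 0.707 × 14 = 9.898 mm.
φr_n = 0.75 × 0.6 × 430 × 9.898 × 10⁻³ = 1.915 kN/mm.
L_req = P_u / φr_n = 386 / 1.915 = 201.5 mm total.
Round up → use L = 205 mm.

L = 205 mm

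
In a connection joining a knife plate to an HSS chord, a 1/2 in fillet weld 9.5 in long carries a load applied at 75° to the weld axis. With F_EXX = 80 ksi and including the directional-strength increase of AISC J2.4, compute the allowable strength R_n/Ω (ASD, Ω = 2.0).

t_e = 0.707 × 0.5 = 0.3535 in; A_we = 0.3535 × 9.5 = 3.358 in².
Directional factor: 1.0 + 0.5 sin^1.5(75°) = 1.475.
F_nw = 0.6 × 80 × 1.475 = 70.78 ksi.
R_n/Ω = (70.78 × 3.358) / 2.0 = 118.9 kip.

R_n/Ω ≈ 119 kip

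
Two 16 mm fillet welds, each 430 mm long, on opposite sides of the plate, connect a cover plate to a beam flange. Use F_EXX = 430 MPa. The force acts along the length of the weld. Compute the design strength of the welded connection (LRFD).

φR_n ≈ 1880 kN

Effective throat t_e = 0.707 × 16 = 11.31 mm.
Total length L = 860 mm; A_we = 11.31 × 860 = 9728 mm².
F_nw = 0.6 F_EXX = 0.6 × 430 = 258 MPa.
φR_n = 0.75 × 258 × 9728 × 10⁻³ = 1882 kN.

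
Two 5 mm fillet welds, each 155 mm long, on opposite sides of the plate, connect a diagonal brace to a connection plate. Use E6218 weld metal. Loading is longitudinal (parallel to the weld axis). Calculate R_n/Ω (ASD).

R_n/Ω ≈ 204 kN

E62XX → F_EXX = 620 MPa.
Effective throat t_e = 0.707 × 5 = 3.535 mm.
Total length L = 310 mm; A_we = 3.535 × 310 = 1096 mm².
F_nw = 0.6 F_EXX = 0.6 × 620 = 372 MPa.
R_n = 372 × 1096 × 10⁻³ = 407.7 kN; R_n/Ω = 407.7/2.0 = 203.8 kN.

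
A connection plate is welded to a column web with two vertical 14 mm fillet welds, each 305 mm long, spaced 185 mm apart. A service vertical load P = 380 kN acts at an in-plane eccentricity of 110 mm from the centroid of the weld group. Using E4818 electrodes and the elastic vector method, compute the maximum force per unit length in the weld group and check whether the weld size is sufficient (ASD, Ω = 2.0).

E48XX → F_EXX = 480 MPa.
Total weld length L_w = 610 mm. Treat welds as unit-width lines.
Polar moment about centroid: J = 2[d³/12 + d(b/2)²] = 2[305³/12 + 305×92.5²] = 9948000 mm³.
Direct shear f_v = P/L_w = 380×10³ / 610 = 623 N/mm (vertical).
Torsion M = P·e = 380×10³ × 110 = 41800000 N·mm.
Critical point at (x, y) = (92.5, 152.5) from centroid. f_tx = M·y/J = 640.8 N/mm; f_ty = M·x/J = 388.7 N/mm.
Resultant f_max = √[f_tx² + (f_v + f_ty)²] = √[640.8² + (623 + 388.7)²] = 1197 N/mm.
Capacity per unit length: r_n/Ω = (1/2.0) × 0.6 × 480 × (0.707 × 14) = 1425 N/mm.
1197 ≤ 1425 → adequate.

f_max ≈ 1200 N/mm; adequate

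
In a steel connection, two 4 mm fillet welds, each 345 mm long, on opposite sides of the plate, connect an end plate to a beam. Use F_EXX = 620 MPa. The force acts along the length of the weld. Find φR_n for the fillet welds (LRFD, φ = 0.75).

Effective throat t_e = 0.707 × 4 = 2.828 mm.
Total length L = 690 mm; A_we = 2.828 × 690 = 1951 mm².
F_nw = 0.6 F_EXX = 0.6 × 620 = 372 MPa.
φR_n = 0.75 × 372 × 1951 × 10⁻³ = 544.4 kN.

φR_n ≈ 544 kN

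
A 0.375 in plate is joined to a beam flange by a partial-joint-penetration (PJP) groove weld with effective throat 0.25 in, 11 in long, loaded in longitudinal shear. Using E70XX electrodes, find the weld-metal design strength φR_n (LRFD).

φR_n ≈ 86.6 kip

E70XX → F_EXX = 70 ksi.
Effective throat (given) t_e = 0.25 in.
A_we = 0.25 × 11 = 2.75 in².
F_nw = 0.6 F_EXX = 42 ksi.
φR_n = 0.75 × 42 × 2.75 = 86.62 kip.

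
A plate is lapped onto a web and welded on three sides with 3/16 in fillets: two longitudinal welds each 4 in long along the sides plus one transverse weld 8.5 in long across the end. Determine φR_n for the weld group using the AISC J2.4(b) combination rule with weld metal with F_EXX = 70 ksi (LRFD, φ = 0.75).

φR_n ≈ 81.6 kips

t_e = 0.707 × 0.1875 = 0.1326 in.
R_nwl = 0.6 × 70 × 0.1326 × 8 = 44.54 kips (longitudinal, 2 welds).
R_nwt = 0.6 × 70 × 0.1326 × 8.5 = 47.32 kips (transverse, base value).
(i) R_nwl + R_nwt = 91.87 kips; (ii) 0.85 R_nwl + 1.5 R_nwt = 108.8 kips.
R_n = max = 108.8 kips [governs: (ii)]; φR_n = 81.64 kips.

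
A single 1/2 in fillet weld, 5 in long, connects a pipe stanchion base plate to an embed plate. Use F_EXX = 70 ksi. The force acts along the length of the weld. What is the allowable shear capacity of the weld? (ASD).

R_n/Ω ≈ 37.1 kip

Effective throat t_e = 0.707 × 0.5 = 0.3535 in.
Total length L = 5 in; A_we = 0.3535 × 5 = 1.767 in².
F_nw = 0.6 F_EXX = 0.6 × 70 = 42 ksi.
R_n = 42 × 1.767 = 74.23 kip; R_n/Ω = 74.23/2.0 = 37.12 kip.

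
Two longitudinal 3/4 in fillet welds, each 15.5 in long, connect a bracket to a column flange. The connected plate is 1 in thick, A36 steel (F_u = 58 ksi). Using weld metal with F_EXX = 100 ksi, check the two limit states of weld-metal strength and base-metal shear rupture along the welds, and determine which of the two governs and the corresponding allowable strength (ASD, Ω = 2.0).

R_n/Ω ≈ 493 kip (weld metal governs)

t_e = 0.707 × 0.75 = 0.5302 in; L = 31 in.
Weld metal: R_n/Ω = (1/2.0) × 0.6 × 100 × 0.5302 × 31 = 493.1 kip.
Base metal (shear rupture): R_n/Ω = (1/2.0) × 0.6 × 58 × 1 × 31 = 539.4 kip.
Governing: weld metal.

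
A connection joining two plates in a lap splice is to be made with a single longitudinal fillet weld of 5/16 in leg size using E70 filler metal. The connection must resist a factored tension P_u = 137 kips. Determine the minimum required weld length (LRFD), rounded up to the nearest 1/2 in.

L = 20 in

E70XX → F_EXX = 70 ksi.
Throat t_e = 0.707 × 0.3125 = 0.2209 in.
φr_n = 0.75 × 0.6 × 70 × 0.2209 = 6.96 kips/in.
L_req = P_u / φr_n = 137 / 6.96 = 19.69 in total.
Round up → use L = 20 in.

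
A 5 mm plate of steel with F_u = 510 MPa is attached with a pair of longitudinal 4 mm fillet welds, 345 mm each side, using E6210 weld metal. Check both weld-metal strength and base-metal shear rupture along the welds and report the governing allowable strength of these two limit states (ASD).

E62XX → F_EXX = 620 MPa.
t_e = 0.707 × 4 = 2.828 mm; L = 690 mm.
Weld metal: R_n/Ω = (1/2.0) × 0.6 × 620 × 2.828 × 690 × 10⁻³ = 362.9 kN.
Base metal (shear rupture): R_n/Ω = (1/2.0) × 0.6 × 510 × 5 × 690 × 10⁻³ = 527.9 kN.
Governing: weld metal.

R_n/Ω ≈ 363 kN (weld metal governs)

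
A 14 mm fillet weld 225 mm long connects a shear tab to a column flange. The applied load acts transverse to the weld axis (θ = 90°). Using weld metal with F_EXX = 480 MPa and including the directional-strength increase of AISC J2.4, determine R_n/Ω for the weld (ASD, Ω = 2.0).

t_e = 0.707 × 14 = 9.898 mm; A_we = 9.898 × 225 = 2227 mm².
Directional factor: 1.0 + 0.5 sin^1.5(90°) = 1.5.
F_nw = 0.6 × 480 × 1.5 = 432 MPa.
R_n/Ω = (432 × 2227) / 2.0 × 10⁻³ = 481 kN.

R_n/Ω ≈ 481 kN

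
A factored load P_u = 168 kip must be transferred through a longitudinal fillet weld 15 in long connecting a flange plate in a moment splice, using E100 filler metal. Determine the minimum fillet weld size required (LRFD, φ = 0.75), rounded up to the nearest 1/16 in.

w = 3/8 in

E100XX → F_EXX = 100 ksi.
Total weld length L = 15 in.
Required throat t_e = P_u / (φ × 0.6 F_EXX × L) = 168 / (0.75 × 0.6 × 100 × 15) = 0.2489 in.
Required leg w = t_e / 0.707 = 0.352 in → use 3/8 in.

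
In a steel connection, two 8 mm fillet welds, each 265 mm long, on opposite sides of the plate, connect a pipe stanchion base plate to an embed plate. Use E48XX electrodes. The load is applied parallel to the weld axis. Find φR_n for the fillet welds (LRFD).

E48XX → F_EXX = 480 MPa.
Effective throat t_e = 0.707 × 8 = 5.656 mm.
Total length L = 530 mm; A_we = 5.656 × 530 = 2998 mm².
F_nw = 0.6 F_EXX = 0.6 × 480 = 288 MPa.
φR_n = 0.75 × 288 × 2998 × 10⁻³ = 647.5 kN.

φR_n ≈ 647 kN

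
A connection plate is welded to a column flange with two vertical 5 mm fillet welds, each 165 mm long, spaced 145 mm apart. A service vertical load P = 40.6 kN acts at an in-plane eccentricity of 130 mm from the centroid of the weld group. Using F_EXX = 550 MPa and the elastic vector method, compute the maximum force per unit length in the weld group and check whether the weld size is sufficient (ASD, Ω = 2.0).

f_max ≈ 328 N/mm; adequate

Total weld length L_w = 330 mm. Treat welds as unit-width lines.
Polar moment about centroid: J = 2[d³/12 + d(b/2)²] = 2[165³/12 + 165×72.5²] = 2483000 mm³.
Direct shear f_v = P/L_w = 40.6×10³ / 330 = 123 N/mm (vertical).
Torsion M = P·e = 40.6×10³ × 130 = 5278000 N·mm.
Critical point at (x, y) = (72.5, 82.5) from centroid. f_tx = M·y/J = 175.3 N/mm; f_ty = M·x/J = 154.1 N/mm.
Resultant f_max = √[f_tx² + (f_v + f_ty)²] = √[175.3² + (123 + 154.1)²] = 327.9 N/mm.
Capacity per unit length: r_n/Ω = (1/2.0) × 0.6 × 550 × (0.707 × 5) = 583.3 N/mm.
327.9 ≤ 583.3 → adequate.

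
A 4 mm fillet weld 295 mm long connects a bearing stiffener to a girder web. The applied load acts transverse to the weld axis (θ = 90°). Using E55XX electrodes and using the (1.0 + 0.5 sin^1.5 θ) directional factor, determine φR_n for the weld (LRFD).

E55XX → F_EXX = 550 MPa.
t_e = 0.707 × 4 = 2.828 mm; A_we = 2.828 × 295 = 834.3 mm².
Directional factor: 1.0 + 0.5 sin^1.5(90°) = 1.5.
F_nw = 0.6 × 550 × 1.5 = 495 MPa.
φR_n = 0.75 × 495 × 834.3 × 10⁻³ = 309.7 kN.

φR_n ≈ 310 kN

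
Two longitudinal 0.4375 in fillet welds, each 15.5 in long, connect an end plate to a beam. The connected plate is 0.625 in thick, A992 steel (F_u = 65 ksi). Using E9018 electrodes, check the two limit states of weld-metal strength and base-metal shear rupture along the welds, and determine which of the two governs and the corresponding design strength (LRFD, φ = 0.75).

E90XX → F_EXX = 90 ksi.
t_e = 0.707 × 0.4375 = 0.3093 in; L = 31 in.
Weld metal: φR_n = 0.75 × 0.6 × 90 × 0.3093 × 31 = 388.3 kips.
Base metal (shear rupture): φR_n = 0.75 × 0.6 × 65 × 0.625 × 31 = 566.7 kips.
Governing: weld metal.

φR_n ≈ 388 kips (weld metal governs)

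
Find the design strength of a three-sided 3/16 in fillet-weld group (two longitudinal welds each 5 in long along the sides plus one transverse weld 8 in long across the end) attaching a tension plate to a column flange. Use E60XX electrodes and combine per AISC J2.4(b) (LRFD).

E60XX → F_EXX = 60 ksi.
t_e = 0.707 × 0.1875 = 0.1326 in.
R_nwl = 0.6 × 60 × 0.1326 × 10 = 47.72 kip (longitudinal, 2 welds).
R_nwt = 0.6 × 60 × 0.1326 × 8 = 38.18 kip (transverse, base value).
(i) R_nwl + R_nwt = 85.9 kip; (ii) 0.85 R_nwl + 1.5 R_nwt = 97.83 kip.
R_n = max = 97.83 kip [governs: (ii)]; φR_n = 73.37 kip.

φR_n ≈ 73.4 kip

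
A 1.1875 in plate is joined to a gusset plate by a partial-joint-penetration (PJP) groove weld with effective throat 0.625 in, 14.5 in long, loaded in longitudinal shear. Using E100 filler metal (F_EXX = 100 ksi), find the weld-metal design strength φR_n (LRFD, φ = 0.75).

Effective throat (given) t_e = 0.625 in.
A_we = 0.625 × 14.5 = 9.062 in².
F_nw = 0.6 F_EXX = 60 ksi.
φR_n = 0.75 × 60 × 9.062 = 407.8 kip.

φR_n ≈ 408 kip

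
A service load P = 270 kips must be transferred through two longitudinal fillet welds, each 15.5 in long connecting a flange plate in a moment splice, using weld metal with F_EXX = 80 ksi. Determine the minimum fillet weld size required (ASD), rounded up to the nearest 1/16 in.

w = 9/16 in

Total weld length L = 31 in.
Required throat t_e = P × Ω / (0.6 F_EXX × L) = 270 × 2.0 / (0.6 × 80 × 31) = 0.3629 in.
Required leg w = t_e / 0.707 = 0.5133 in → use 9/16 in.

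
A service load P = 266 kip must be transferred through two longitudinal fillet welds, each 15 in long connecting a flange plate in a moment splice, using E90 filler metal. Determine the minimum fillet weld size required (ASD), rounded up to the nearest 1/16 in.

E90XX → F_EXX = 90 ksi.
Total weld length L = 30 in.
Required throat t_e = P × Ω / (0.6 F_EXX × L) = 266 × 2.0 / (0.6 × 90 × 30) = 0.3284 in.
Required leg w = t_e / 0.707 = 0.4645 in → use 1/2 in.

w = 1/2 in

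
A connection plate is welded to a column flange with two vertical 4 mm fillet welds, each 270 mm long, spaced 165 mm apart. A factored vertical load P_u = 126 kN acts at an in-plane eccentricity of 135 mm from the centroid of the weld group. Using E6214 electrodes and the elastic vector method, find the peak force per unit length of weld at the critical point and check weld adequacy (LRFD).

f_max ≈ 546 N/mm; adequate

E62XX → F_EXX = 620 MPa.
Total weld length L_w = 540 mm. Treat welds as unit-width lines.
Polar moment about centroid: J = 2[d³/12 + d(b/2)²] = 2[270³/12 + 270×82.5²] = 6956000 mm³.
Direct shear f_v = P/L_w = 126×10³ / 540 = 233.3 N/mm (vertical).
Torsion M = P·e = 126×10³ × 135 = 17010000 N·mm.
Critical point at (x, y) = (82.5, 135) from centroid. f_tx = M·y/J = 330.1 N/mm; f_ty = M·x/J = 201.7 N/mm.
Resultant f_max = √[f_tx² + (f_v + f_ty)²] = √[330.1² + (233.3 + 201.7)²] = 546.2 N/mm.
Capacity per unit length: φr_n = 0.75 × 0.6 × 620 × (0.707 × 4) = 789 N/mm.
546.2 ≤ 789 → adequate.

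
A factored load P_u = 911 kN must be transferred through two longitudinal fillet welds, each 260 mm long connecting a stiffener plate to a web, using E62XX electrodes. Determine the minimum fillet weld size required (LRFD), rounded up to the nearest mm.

w = 9 mm

E62XX → F_EXX = 620 MPa.
Total weld length L = 520 mm.
Required throat t_e = P_u / (φ × 0.6 F_EXX × L) = 911 / (0.75 × 0.6 × 620 × 520 × 10⁻³) = 6.279 mm.
Required leg w = t_e / 0.707 = 8.882 mm → use 9 mm.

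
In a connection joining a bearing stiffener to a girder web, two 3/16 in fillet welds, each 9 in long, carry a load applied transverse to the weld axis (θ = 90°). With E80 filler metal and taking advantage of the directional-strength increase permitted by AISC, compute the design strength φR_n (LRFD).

E80XX → F_EXX = 80 ksi.
t_e = 0.707 × 0.1875 = 0.1326 in; A_we = 0.1326 × 18 = 2.386 in².
Directional factor: 1.0 + 0.5 sin^1.5(90°) = 1.5.
F_nw = 0.6 × 80 × 1.5 = 72 ksi.
φR_n = 0.75 × 72 × 2.386 = 128.9 kips.

φR_n ≈ 129 kips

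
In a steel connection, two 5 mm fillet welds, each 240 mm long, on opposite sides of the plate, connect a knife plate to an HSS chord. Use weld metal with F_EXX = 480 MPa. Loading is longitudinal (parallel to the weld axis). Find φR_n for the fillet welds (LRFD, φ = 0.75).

φR_n ≈ 367 kN

Effective throat t_e = 0.707 × 5 = 3.535 mm.
Total length L = 480 mm; A_we = 3.535 × 480 = 1697 mm².
F_nw = 0.6 F_EXX = 0.6 × 480 = 288 MPa.
φR_n = 0.75 × 288 × 1697 × 10⁻³ = 366.5 kN.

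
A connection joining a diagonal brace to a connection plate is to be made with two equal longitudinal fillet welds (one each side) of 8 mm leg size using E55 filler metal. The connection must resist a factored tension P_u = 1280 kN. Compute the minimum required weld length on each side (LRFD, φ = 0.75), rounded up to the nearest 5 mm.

L = 460 mm on each side

E55XX → F_EXX = 550 MPa.
Throat t_e = 0.707 × 8 = 5.656 mm.
φr_n = 0.75 × 0.6 × 550 × 5.656 × 10⁻³ = 1.4 kN/mm.
L_req = P_u / φr_n = 1280 / 1.4 = 914.4 mm total.
Per side: 914.4 / 2 = 457.2 mm.
Round up → use L = 460 mm on each side.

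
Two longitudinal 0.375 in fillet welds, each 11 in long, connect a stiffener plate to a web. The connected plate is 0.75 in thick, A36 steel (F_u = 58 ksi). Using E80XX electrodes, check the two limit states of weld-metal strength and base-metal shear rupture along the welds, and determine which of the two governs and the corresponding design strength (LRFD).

φR_n ≈ 210 kip (weld metal governs)

E80XX → F_EXX = 80 ksi.
t_e = 0.707 × 0.375 = 0.2651 in; L = 22 in.
Weld metal: φR_n = 0.75 × 0.6 × 80 × 0.2651 × 22 = 210 kip.
Base metal (shear rupture): φR_n = 0.75 × 0.6 × 58 × 0.75 × 22 = 430.6 kip.
Governing: weld metal.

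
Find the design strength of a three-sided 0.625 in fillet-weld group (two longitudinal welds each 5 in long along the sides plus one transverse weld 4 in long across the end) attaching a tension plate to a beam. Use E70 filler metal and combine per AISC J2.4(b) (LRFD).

E70XX → F_EXX = 70 ksi.
t_e = 0.707 × 0.625 = 0.4419 in.
R_nwl = 0.6 × 70 × 0.4419 × 10 = 185.6 kip (longitudinal, 2 welds).
R_nwt = 0.6 × 70 × 0.4419 × 4 = 74.23 kip (transverse, base value).
(i) R_nwl + R_nwt = 259.8 kip; (ii) 0.85 R_nwl + 1.5 R_nwt = 269.1 kip.
R_n = max = 269.1 kip [governs: (ii)]; φR_n = 201.8 kip.

φR_n ≈ 202 kip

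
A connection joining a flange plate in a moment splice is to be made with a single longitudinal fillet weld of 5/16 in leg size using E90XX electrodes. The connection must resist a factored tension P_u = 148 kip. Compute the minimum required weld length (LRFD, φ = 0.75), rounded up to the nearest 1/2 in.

E90XX → F_EXX = 90 ksi.
Throat t_e = 0.707 × 0.3125 = 0.2209 in.
φr_n = 0.75 × 0.6 × 90 × 0.2209 = 8.948 kip/in.
L_req = P_u / φr_n = 148 / 8.948 = 16.54 in total.
Round up → use L = 17 in.

L = 17 in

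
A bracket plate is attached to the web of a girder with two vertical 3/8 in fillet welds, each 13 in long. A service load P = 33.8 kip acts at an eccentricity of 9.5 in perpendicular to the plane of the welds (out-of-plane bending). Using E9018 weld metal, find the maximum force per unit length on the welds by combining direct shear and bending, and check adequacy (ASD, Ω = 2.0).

f_max ≈ 5.85 kip/in; adequate

E90XX → F_EXX = 90 ksi.
L_w = 2 × 13 = 26 in; section modulus (unit throat) S = 2 × L²/6 = 56.33 in².
Direct shear f_v = P/L_w = 33.8/26 = 1.3 kip/in.
Moment M = P × e = 33.8 × 9.5 = 321.1 kip·in; bending f_b = M/S = 5.7 kip/in.
f_max = √(f_v² + f_b²) = √(1.3² + 5.7²) = 5.846 kip/in.
r_n/Ω = (1/2.0) × 0.6 × 90 × (0.707 × 0.375) = 7.158 kip/in → adequate.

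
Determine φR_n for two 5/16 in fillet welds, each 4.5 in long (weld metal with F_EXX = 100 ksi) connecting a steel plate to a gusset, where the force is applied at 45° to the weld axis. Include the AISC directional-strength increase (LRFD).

φR_n ≈ 116 kip

t_e = 0.707 × 0.3125 = 0.2209 in; A_we = 0.2209 × 9 = 1.988 in².
Directional factor: 1.0 + 0.5 sin^1.5(45°) = 1.297.
F_nw = 0.6 × 100 × 1.297 = 77.84 ksi.
φR_n = 0.75 × 77.84 × 1.988 = 116.1 kip.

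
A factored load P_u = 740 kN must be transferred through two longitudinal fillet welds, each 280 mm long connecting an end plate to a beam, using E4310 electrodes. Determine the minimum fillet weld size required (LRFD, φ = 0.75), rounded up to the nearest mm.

w = 10 mm

E43XX → F_EXX = 430 MPa.
Total weld length L = 560 mm.
Required throat t_e = P_u / (φ × 0.6 F_EXX × L) = 740 / (0.75 × 0.6 × 430 × 560 × 10⁻³) = 6.829 mm.
Required leg w = t_e / 0.707 = 9.659 mm → use 10 mm.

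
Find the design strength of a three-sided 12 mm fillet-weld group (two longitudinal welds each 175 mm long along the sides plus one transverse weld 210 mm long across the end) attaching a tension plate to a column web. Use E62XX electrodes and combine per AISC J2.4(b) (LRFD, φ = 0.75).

φR_n ≈ 1450 kN

E62XX → F_EXX = 620 MPa.
t_e = 0.707 × 12 = 8.484 mm.
R_nwl = 0.6 × 620 × 8.484 × 350 × 10⁻³ = 1105 kN (longitudinal, 2 welds).
R_nwt = 0.6 × 620 × 8.484 × 210 × 10⁻³ = 662.8 kN (transverse, base value).
(i) R_nwl + R_nwt = 1767 kN; (ii) 0.85 R_nwl + 1.5 R_nwt = 1933 kN.
R_n = max = 1933 kN [governs: (ii)]; φR_n = 1450 kN.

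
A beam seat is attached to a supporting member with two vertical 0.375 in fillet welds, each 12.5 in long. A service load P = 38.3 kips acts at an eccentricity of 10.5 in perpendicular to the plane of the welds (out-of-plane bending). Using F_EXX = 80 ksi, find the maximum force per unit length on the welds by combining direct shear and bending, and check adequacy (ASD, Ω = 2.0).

L_w = 2 × 12.5 = 25 in; section modulus (unit throat) S = 2 × L²/6 = 52.08 in².
Direct shear f_v = P/L_w = 38.3/25 = 1.532 kip/in.
Moment M = P × e = 38.3 × 10.5 = 402.15 kip·in; bending f_b = M/S = 7.721 kip/in.
f_max = √(f_v² + f_b²) = √(1.532² + 7.721²) = 7.872 kip/in.
r_n/Ω = (1/2.0) × 0.6 × 80 × (0.707 × 0.375) = 6.363 kip/in → NOT adequate.

f_max ≈ 7.87 kip/in; NOT adequate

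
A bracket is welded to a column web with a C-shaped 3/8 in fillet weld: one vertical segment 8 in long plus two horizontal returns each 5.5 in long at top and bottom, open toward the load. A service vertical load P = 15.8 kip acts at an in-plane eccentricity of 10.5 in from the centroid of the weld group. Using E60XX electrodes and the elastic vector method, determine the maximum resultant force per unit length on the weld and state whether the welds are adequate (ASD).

E60XX → F_EXX = 60 ksi.
Total weld length L_w = 19 in. Treat welds as unit-width lines.
Centroid: x̄ = 2×5.5×2.75 / 19 = 1.592 in from the vertical weld.
Polar moment about centroid: J = I_x + I_y = [8³/12 + 2×5.5×4²] + [8×1.592² + 2(5.5³/12 + 5.5×1.158²)] = 281.4 in³.
Direct shear f_v = P/L_w = 15.8 / 19 = 0.8316 kip/in (vertical).
Torsion M = P·e = 15.8 × 10.5 = 165.9 kip·in.
Critical point at (x, y) = (3.908, 4) from centroid. f_tx = M·y/J = 2.358 kip/in; f_ty = M·x/J = 2.304 kip/in.
Resultant f_max = √[f_tx² + (f_v + f_ty)²] = √[2.358² + (0.8316 + 2.304)²] = 3.923 kip/in.
Capacity per unit length: r_n/Ω = (1/2.0) × 0.6 × 60 × (0.707 × 0.375) = 4.772 kip/in.
3.923 ≤ 4.772 → adequate.

f_max ≈ 3.92 kip/in; adequate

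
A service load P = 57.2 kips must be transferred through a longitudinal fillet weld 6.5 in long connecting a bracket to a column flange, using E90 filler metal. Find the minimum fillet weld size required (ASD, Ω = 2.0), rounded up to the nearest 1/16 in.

w = 1/2 in

E90XX → F_EXX = 90 ksi.
Total weld length L = 6.5 in.
Required throat t_e = P × Ω / (0.6 F_EXX × L) = 57.2 × 2.0 / (0.6 × 90 × 6.5) = 0.3259 in.
Required leg w = t_e / 0.707 = 0.461 in → use 1/2 in.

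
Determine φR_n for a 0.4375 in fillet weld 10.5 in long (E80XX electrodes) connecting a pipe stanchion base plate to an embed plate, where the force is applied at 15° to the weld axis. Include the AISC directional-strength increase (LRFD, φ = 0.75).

E80XX → F_EXX = 80 ksi.
t_e = 0.707 × 0.4375 = 0.3093 in; A_we = 0.3093 × 10.5 = 3.248 in².
Directional factor: 1.0 + 0.5 sin^1.5(15°) = 1.066.
F_nw = 0.6 × 80 × 1.066 = 51.16 ksi.
φR_n = 0.75 × 51.16 × 3.248 = 124.6 kips.

φR_n ≈ 125 kips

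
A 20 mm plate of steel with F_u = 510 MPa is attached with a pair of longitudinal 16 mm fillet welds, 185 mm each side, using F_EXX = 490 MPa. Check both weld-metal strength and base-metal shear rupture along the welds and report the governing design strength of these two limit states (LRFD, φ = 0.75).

t_e = 0.707 × 16 = 11.31 mm; L = 370 mm.
Weld metal: φR_n = 0.75 × 0.6 × 490 × 11.31 × 370 × 10⁻³ = 922.9 kN.
Base metal (shear rupture): φR_n = 0.75 × 0.6 × 510 × 20 × 370 × 10⁻³ = 1698 kN.
Governing: weld metal.

φR_n ≈ 923 kN (weld metal governs)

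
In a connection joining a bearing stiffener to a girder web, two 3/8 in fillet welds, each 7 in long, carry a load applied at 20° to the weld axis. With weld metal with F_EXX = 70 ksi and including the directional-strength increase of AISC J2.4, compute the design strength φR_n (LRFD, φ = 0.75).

φR_n ≈ 129 kip

t_e = 0.707 × 0.375 = 0.2651 in; A_we = 0.2651 × 14 = 3.712 in².
Directional factor: 1.0 + 0.5 sin^1.5(20°) = 1.1.
F_nw = 0.6 × 70 × 1.1 = 46.2 ksi.
φR_n = 0.75 × 46.2 × 3.712 = 128.6 kip.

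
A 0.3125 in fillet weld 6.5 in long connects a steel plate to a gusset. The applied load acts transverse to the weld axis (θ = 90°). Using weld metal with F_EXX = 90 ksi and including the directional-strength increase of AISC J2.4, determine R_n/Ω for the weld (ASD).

R_n/Ω ≈ 58.2 kips

t_e = 0.707 × 0.3125 = 0.2209 in; A_we = 0.2209 × 6.5 = 1.436 in².
Directional factor: 1.0 + 0.5 sin^1.5(90°) = 1.5.
F_nw = 0.6 × 90 × 1.5 = 81 ksi.
R_n/Ω = (81 × 1.436) / 2.0 = 58.16 kips.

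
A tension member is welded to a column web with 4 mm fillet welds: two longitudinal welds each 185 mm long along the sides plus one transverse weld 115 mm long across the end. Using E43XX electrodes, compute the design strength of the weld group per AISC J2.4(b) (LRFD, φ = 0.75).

E43XX → F_EXX = 430 MPa.
t_e = 0.707 × 4 = 2.828 mm.
R_nwl = 0.6 × 430 × 2.828 × 370 × 10⁻³ = 270 kN (longitudinal, 2 welds).
R_nwt = 0.6 × 430 × 2.828 × 115 × 10⁻³ = 83.91 kN (transverse, base value).
(i) R_nwl + R_nwt = 353.9 kN; (ii) 0.85 R_nwl + 1.5 R_nwt = 355.3 kN.
R_n = max = 355.3 kN [governs: (ii)]; φR_n = 266.5 kN.

φR_n ≈ 266 kN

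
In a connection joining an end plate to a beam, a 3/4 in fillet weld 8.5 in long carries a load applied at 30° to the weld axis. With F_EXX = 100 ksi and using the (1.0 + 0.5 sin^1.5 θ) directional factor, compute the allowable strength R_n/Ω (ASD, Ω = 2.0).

t_e = 0.707 × 0.75 = 0.5302 in; A_we = 0.5302 × 8.5 = 4.507 in².
Directional factor: 1.0 + 0.5 sin^1.5(30°) = 1.177.
F_nw = 0.6 × 100 × 1.177 = 70.61 ksi.
R_n/Ω = (70.61 × 4.507) / 2.0 = 159.1 kips.

R_n/Ω ≈ 159 kips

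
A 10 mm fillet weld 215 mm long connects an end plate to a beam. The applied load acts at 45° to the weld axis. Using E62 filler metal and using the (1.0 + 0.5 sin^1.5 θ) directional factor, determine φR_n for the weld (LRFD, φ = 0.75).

E62XX → F_EXX = 620 MPa.
t_e = 0.707 × 10 = 7.07 mm; A_we = 7.07 × 215 = 1520 mm².
Directional factor: 1.0 + 0.5 sin^1.5(45°) = 1.297.
F_nw = 0.6 × 620 × 1.297 = 482.6 MPa.
φR_n = 0.75 × 482.6 × 1520 × 10⁻³ = 550.2 kN.

φR_n ≈ 550 kN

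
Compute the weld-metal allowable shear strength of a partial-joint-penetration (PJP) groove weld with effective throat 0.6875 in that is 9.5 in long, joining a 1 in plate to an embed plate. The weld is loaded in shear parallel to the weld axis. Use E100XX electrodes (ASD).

R_n/Ω ≈ 196 kip

E100XX → F_EXX = 100 ksi.
Effective throat (given) t_e = 0.6875 in.
A_we = 0.6875 × 9.5 = 6.531 in².
F_nw = 0.6 F_EXX = 60 ksi.
R_n/Ω = (60 × 6.531) / 2.0 = 195.9 kip.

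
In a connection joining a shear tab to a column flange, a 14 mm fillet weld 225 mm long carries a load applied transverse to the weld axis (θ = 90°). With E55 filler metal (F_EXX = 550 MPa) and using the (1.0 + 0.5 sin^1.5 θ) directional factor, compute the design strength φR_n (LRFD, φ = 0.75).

t_e = 0.707 × 14 = 9.898 mm; A_we = 9.898 × 225 = 2227 mm².
Directional factor: 1.0 + 0.5 sin^1.5(90°) = 1.5.
F_nw = 0.6 × 550 × 1.5 = 495 MPa.
φR_n = 0.75 × 495 × 2227 × 10⁻³ = 826.8 kN.

φR_n ≈ 827 kN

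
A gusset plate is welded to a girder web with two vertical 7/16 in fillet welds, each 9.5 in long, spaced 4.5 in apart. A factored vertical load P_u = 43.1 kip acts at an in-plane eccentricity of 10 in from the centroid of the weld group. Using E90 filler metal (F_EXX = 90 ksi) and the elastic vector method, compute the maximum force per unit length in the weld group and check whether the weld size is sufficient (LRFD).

Total weld length L_w = 19 in. Treat welds as unit-width lines.
Polar moment about centroid: J = 2[d³/12 + d(b/2)²] = 2[9.5³/12 + 9.5×2.25²] = 239.1 in³.
Direct shear f_v = P/L_w = 43.1 / 19 = 2.268 kip/in (vertical).
Torsion M = P·e = 43.1 × 10 = 431 kip·in.
Critical point at (x, y) = (2.25, 4.75) from centroid. f_tx = M·y/J = 8.563 kip/in; f_ty = M·x/J = 4.056 kip/in.
Resultant f_max = √[f_tx² + (f_v + f_ty)²] = √[8.563² + (2.268 + 4.056)²] = 10.65 kip/in.
Capacity per unit length: φr_n = 0.75 × 0.6 × 90 × (0.707 × 0.4375) = 12.53 kip/in.
10.65 ≤ 12.53 → adequate.

f_max ≈ 10.6 kip/in; adequate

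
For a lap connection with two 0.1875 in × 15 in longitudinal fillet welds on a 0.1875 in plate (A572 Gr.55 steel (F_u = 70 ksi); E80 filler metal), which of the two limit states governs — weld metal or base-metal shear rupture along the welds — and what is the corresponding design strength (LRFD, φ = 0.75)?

φR_n ≈ 143 kip (weld metal governs)

E80XX → F_EXX = 80 ksi.
t_e = 0.707 × 0.1875 = 0.1326 in; L = 30 in.
Weld metal: φR_n = 0.75 × 0.6 × 80 × 0.1326 × 30 = 143.2 kip.
Base metal (shear rupture): φR_n = 0.75 × 0.6 × 70 × 0.1875 × 30 = 177.2 kip.
Governing: weld metal.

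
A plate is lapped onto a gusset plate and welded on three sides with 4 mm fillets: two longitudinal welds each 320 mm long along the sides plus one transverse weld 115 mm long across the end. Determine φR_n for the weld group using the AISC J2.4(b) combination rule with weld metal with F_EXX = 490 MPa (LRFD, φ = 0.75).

t_e = 0.707 × 4 = 2.828 mm.
R_nwl = 0.6 × 490 × 2.828 × 640 × 10⁻³ = 532.1 kN (longitudinal, 2 welds).
R_nwt = 0.6 × 490 × 2.828 × 115 × 10⁻³ = 95.61 kN (transverse, base value).
(i) R_nwl + R_nwt = 627.7 kN; (ii) 0.85 R_nwl + 1.5 R_nwt = 595.7 kN.
R_n = max = 627.7 kN [governs: (i)]; φR_n = 470.8 kN.

φR_n ≈ 471 kN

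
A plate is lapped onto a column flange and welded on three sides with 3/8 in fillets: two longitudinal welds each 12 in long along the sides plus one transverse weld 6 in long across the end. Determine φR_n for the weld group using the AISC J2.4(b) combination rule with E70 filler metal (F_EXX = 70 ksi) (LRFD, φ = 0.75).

φR_n ≈ 251 kip

t_e = 0.707 × 0.375 = 0.2651 in.
R_nwl = 0.6 × 70 × 0.2651 × 24 = 267.2 kip (longitudinal, 2 welds).
R_nwt = 0.6 × 70 × 0.2651 × 6 = 66.81 kip (transverse, base value).
(i) R_nwl + R_nwt = 334.1 kip; (ii) 0.85 R_nwl + 1.5 R_nwt = 327.4 kip.
R_n = max = 334.1 kip [governs: (i)]; φR_n = 250.5 kip.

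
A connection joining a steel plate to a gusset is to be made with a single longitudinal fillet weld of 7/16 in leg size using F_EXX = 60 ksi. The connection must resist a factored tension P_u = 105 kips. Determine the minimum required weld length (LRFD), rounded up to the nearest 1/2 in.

Throat t_e = 0.707 × 0.4375 = 0.3093 in.
φr_n = 0.75 × 0.6 × 60 × 0.3093 = 8.351 kips/in.
L_req = P_u / φr_n = 105 / 8.351 = 12.57 in total.
Round up → use L = 13 in.

L = 13 in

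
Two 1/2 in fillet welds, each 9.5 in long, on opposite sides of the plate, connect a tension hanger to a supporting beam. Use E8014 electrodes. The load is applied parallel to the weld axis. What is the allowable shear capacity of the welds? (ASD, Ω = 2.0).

R_n/Ω ≈ 161 kips

E80XX → F_EXX = 80 ksi.
Effective throat t_e = 0.707 × 0.5 = 0.3535 in.
Total length L = 19 in; A_we = 0.3535 × 19 = 6.716 in².
F_nw = 0.6 F_EXX = 0.6 × 80 = 48 ksi.
R_n = 48 × 6.716 = 322.4 kips; R_n/Ω = 322.4/2.0 = 161.2 kips.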